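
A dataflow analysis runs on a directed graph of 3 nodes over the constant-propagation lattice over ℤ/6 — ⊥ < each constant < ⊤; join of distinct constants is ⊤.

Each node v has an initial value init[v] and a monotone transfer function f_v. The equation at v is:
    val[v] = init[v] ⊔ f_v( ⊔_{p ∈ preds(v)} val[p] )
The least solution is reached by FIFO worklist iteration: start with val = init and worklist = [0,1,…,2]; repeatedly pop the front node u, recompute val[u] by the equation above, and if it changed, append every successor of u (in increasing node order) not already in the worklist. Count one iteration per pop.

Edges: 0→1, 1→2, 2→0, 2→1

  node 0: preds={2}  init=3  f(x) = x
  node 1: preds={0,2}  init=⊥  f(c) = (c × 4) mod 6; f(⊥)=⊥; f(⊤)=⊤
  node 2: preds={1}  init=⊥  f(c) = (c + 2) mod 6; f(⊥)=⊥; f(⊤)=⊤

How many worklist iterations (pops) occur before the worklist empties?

8

Trace (8 dequeues):
  [1] u=0 | in ⊥ | out 3 | ==
  [2] u=1 | in 3 | out 0 | prev ⊥ | push {}
  [3] u=2 | in 0 | out 2 | prev ⊥ | push {0,1}
  [4] u=0 | in 2 | out ⊤ | prev 3 | push {}
  [5] u=1 | in ⊤ | out ⊤ | prev 0 | push {2}
  [6] u=2 | in ⊤ | out ⊤ | prev 2 | push {0,1}
  [7] u=0 | in ⊤ | out ⊤ | ==
  [8] u=1 | in ⊤ | out ⊤ | ==

Converged values:
  [0] ⊤
  [1] ⊤
  [2] ⊤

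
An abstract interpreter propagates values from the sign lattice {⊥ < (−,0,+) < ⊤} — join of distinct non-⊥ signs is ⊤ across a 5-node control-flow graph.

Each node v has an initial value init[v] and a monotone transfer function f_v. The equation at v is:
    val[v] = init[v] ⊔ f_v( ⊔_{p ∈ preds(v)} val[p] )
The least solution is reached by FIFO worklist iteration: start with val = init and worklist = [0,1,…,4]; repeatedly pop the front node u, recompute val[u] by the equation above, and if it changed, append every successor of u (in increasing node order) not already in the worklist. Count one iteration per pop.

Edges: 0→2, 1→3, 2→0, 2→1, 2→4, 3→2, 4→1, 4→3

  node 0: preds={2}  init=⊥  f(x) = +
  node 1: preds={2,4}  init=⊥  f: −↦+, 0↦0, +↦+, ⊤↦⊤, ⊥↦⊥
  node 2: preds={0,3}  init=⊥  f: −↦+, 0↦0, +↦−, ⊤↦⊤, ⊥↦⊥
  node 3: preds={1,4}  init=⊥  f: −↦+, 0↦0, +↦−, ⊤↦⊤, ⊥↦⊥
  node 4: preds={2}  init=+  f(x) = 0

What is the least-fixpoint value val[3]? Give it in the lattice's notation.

Trace (13 dequeues):
  [1] u=0 | in ⊥ | out + | prev ⊥ | push {}
  [2] u=1 | in + | out + | prev ⊥ | push {}
  [3] u=2 | in + | out − | prev ⊥ | push {0,1}
  [4] u=3 | in + | out − | prev ⊥ | push {2}
  [5] u=4 | in − | out ⊤ | prev + | push {3}
  [6] u=0 | in − | out + | ==
  [7] u=1 | in ⊤ | out ⊤ | prev + | push {}
  [8] u=2 | in ⊤ | out ⊤ | prev − | push {0,1,4}
  [9] u=3 | in ⊤ | out ⊤ | prev − | push {2}
  [10] u=0 | in ⊤ | out + | ==
  [11] u=1 | in ⊤ | out ⊤ | ==
  [12] u=4 | in ⊤ | out ⊤ | ==
  [13] u=2 | in ⊤ | out ⊤ | ==

Converged values:
  [0] +
  [1] ⊤
  [2] ⊤
  [3] ⊤
  [4] ⊤

⊤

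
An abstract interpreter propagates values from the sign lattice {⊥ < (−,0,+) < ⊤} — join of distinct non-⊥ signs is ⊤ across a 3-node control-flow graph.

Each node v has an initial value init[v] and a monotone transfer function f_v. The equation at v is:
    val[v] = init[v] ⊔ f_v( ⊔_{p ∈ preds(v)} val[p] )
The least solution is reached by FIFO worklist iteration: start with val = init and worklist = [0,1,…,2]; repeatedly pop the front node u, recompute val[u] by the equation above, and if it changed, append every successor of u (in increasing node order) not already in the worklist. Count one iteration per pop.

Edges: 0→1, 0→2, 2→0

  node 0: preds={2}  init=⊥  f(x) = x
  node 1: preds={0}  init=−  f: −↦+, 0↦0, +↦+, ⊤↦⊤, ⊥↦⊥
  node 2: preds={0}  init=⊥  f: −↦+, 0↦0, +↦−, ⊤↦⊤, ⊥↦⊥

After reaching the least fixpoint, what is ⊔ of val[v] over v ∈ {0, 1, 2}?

−

Iteration log — 3 steps:
  step 1. node 0  ⊔preds=⊥  new=⊥  stable
  step 2. node 1  ⊔preds=⊥  new=−  stable
  step 3. node 2  ⊔preds=⊥  new=⊥  stable

Least fixpoint reached:
  node 0: ⊥
  node 1: −
  node 2: ⊥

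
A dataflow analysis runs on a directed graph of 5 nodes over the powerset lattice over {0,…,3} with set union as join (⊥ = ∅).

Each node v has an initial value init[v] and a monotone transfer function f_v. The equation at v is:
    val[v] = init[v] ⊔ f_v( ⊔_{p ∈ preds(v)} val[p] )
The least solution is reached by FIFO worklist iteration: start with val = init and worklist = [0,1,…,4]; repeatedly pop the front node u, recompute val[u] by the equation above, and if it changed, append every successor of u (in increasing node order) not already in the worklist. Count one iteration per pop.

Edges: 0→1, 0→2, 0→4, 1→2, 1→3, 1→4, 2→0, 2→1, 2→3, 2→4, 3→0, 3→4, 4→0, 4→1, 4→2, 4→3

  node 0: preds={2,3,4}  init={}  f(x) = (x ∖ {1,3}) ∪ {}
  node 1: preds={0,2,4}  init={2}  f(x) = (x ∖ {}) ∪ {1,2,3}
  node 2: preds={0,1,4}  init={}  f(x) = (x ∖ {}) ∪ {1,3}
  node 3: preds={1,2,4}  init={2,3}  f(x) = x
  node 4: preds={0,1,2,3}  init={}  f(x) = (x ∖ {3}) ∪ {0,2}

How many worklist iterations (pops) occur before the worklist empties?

Iteration log — 12 steps:
  step 1. node 0  ⊔preds={2,3}  new={2}  old={}  +wl: 
  step 2. node 1  ⊔preds={2}  new={1,2,3}  old={2}  +wl: 
  step 3. node 2  ⊔preds={1,2,3}  new={1,2,3}  old={}  +wl: 0,1
  step 4. node 3  ⊔preds={1,2,3}  new={1,2,3}  old={2,3}  +wl: 
  step 5. node 4  ⊔preds={1,2,3}  new={0,1,2}  old={}  +wl: 2,3
  step 6. node 0  ⊔preds={0,1,2,3}  new={0,2}  old={2}  +wl: 4
  step 7. node 1  ⊔preds={0,1,2,3}  new={0,1,2,3}  old={1,2,3}  +wl: 
  step 8. node 2  ⊔preds={0,1,2,3}  new={0,1,2,3}  old={1,2,3}  +wl: 0,1
  step 9. node 3  ⊔preds={0,1,2,3}  new={0,1,2,3}  old={1,2,3}  +wl: 
  step 10. node 4  ⊔preds={0,1,2,3}  new={0,1,2}  stable
  step 11. node 0  ⊔preds={0,1,2,3}  new={0,2}  stable
  step 12. node 1  ⊔preds={0,1,2,3}  new={0,1,2,3}  stable

Least fixpoint reached:
  node 0: {0,2}
  node 1: {0,1,2,3}
  node 2: {0,1,2,3}
  node 3: {0,1,2,3}
  node 4: {0,1,2}

12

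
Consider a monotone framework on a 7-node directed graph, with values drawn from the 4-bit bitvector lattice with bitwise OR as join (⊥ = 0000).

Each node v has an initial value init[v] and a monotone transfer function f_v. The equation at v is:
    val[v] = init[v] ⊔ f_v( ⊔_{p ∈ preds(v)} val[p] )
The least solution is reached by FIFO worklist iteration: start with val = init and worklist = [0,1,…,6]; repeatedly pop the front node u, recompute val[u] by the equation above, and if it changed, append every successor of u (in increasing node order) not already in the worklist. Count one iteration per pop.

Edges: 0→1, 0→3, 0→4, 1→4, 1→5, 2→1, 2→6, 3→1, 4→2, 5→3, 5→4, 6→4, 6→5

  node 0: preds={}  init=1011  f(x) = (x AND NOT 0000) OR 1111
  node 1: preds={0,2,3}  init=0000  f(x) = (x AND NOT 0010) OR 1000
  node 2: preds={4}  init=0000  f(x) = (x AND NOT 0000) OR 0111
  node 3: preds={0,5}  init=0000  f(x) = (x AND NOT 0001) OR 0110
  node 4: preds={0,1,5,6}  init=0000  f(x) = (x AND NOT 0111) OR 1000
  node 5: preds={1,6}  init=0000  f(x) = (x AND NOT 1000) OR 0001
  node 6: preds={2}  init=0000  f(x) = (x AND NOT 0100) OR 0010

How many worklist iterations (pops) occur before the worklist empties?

17

Iteration log — 17 steps:
  step 1. node 0  ⊔preds=0000  new=1111  old=1011  +wl: 
  step 2. node 1  ⊔preds=1111  new=1101  old=0000  +wl: 
  step 3. node 2  ⊔preds=0000  new=0111  old=0000  +wl: 1
  step 4. node 3  ⊔preds=1111  new=1110  old=0000  +wl: 
  step 5. node 4  ⊔preds=1111  new=1000  old=0000  +wl: 2
  step 6. node 5  ⊔preds=1101  new=0101  old=0000  +wl: 3,4
  step 7. node 6  ⊔preds=0111  new=0011  old=0000  +wl: 5
  step 8. node 1  ⊔preds=1111  new=1101  stable
  step 9. node 2  ⊔preds=1000  new=1111  old=0111  +wl: 1,6
  step 10. node 3  ⊔preds=1111  new=1110  stable
  step 11. node 4  ⊔preds=1111  new=1000  stable
  step 12. node 5  ⊔preds=1111  new=0111  old=0101  +wl: 3,4
  step 13. node 1  ⊔preds=1111  new=1101  stable
  step 14. node 6  ⊔preds=1111  new=1011  old=0011  +wl: 5
  step 15. node 3  ⊔preds=1111  new=1110  stable
  step 16. node 4  ⊔preds=1111  new=1000  stable
  step 17. node 5  ⊔preds=1111  new=0111  stable

Least fixpoint reached:
  node 0: 1111
  node 1: 1101
  node 2: 1111
  node 3: 1110
  node 4: 1000
  node 5: 0111
  node 6: 1011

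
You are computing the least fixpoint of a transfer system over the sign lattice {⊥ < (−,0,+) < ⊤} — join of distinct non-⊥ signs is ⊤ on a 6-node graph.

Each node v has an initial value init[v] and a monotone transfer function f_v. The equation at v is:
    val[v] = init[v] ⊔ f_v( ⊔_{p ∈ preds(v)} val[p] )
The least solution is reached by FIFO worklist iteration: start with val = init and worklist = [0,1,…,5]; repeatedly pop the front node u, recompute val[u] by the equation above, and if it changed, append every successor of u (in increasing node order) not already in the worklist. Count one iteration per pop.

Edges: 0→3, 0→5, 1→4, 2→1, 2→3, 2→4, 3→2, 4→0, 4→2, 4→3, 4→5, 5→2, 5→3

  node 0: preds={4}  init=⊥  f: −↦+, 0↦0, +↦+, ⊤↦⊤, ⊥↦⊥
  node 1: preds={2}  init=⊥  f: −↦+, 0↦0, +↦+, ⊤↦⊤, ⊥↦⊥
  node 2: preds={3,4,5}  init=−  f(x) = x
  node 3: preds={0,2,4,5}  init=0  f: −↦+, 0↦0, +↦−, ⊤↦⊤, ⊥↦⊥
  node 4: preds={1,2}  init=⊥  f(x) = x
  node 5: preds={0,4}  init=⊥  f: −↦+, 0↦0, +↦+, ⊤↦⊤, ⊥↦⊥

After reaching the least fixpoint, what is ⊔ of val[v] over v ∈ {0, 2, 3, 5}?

Worklist (12 pops):
  #1 pop 0: in=⊥ → ⊥ (no change)
  #2 pop 1: in=− → + (was ⊥); enqueue []
  #3 pop 2: in=0 → ⊤ (was −); enqueue [1]
  #4 pop 3: in=⊤ → ⊤ (was 0); enqueue [2]
  #5 pop 4: in=⊤ → ⊤ (was ⊥); enqueue [0,3]
  #6 pop 5: in=⊤ → ⊤ (was ⊥); enqueue []
  #7 pop 1: in=⊤ → ⊤ (was +); enqueue [4]
  #8 pop 2: in=⊤ → ⊤ (no change)
  #9 pop 0: in=⊤ → ⊤ (was ⊥); enqueue [5]
  #10 pop 3: in=⊤ → ⊤ (no change)
  #11 pop 4: in=⊤ → ⊤ (no change)
  #12 pop 5: in=⊤ → ⊤ (no change)

Fixpoint:
  val[0] = ⊤
  val[1] = ⊤
  val[2] = ⊤
  val[3] = ⊤
  val[4] = ⊤
  val[5] = ⊤

⊤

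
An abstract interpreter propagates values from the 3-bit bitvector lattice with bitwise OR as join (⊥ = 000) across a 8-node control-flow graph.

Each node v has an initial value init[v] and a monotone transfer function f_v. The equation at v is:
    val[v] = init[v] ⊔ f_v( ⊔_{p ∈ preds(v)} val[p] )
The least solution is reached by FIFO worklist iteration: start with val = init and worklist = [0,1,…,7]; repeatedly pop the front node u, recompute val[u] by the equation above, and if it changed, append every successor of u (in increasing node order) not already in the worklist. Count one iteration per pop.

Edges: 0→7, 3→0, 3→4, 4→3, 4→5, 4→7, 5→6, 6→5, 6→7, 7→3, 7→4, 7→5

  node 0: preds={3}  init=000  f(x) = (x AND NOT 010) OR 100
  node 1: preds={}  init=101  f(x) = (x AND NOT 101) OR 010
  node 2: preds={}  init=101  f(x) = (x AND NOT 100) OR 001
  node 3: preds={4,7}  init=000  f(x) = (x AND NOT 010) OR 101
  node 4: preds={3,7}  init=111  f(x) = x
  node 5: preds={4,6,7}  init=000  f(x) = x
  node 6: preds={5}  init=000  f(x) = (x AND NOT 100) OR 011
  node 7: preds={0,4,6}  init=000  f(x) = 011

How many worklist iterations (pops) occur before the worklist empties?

13

Iteration log — 13 steps:
  step 1. node 0  ⊔preds=000  new=100  old=000  +wl: 
  step 2. node 1  ⊔preds=000  new=111  old=101  +wl: 
  step 3. node 2  ⊔preds=000  new=101  stable
  step 4. node 3  ⊔preds=111  new=101  old=000  +wl: 0
  step 5. node 4  ⊔preds=101  new=111  stable
  step 6. node 5  ⊔preds=111  new=111  old=000  +wl: 
  step 7. node 6  ⊔preds=111  new=011  old=000  +wl: 5
  step 8. node 7  ⊔preds=111  new=011  old=000  +wl: 3,4
  step 9. node 0  ⊔preds=101  new=101  old=100  +wl: 7
  step 10. node 5  ⊔preds=111  new=111  stable
  step 11. node 3  ⊔preds=111  new=101  stable
  step 12. node 4  ⊔preds=111  new=111  stable
  step 13. node 7  ⊔preds=111  new=011  stable

Least fixpoint reached:
  node 0: 101
  node 1: 111
  node 2: 101
  node 3: 101
  node 4: 111
  node 5: 111
  node 6: 011
  node 7: 011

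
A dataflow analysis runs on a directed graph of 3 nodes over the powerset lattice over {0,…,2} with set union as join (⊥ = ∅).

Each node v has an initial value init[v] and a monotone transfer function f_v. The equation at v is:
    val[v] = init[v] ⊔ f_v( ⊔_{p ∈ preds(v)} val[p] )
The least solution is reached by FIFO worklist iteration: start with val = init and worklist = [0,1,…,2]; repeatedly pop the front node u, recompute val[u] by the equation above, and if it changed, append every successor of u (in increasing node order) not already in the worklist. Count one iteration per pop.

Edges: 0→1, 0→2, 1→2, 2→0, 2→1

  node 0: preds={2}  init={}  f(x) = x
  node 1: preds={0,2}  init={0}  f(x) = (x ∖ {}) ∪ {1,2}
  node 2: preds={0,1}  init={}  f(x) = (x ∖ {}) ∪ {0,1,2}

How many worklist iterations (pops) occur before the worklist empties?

Worklist (6 pops):
  #1 pop 0: in={} → {} (no change)
  #2 pop 1: in={} → {0,1,2} (was {0}); enqueue []
  #3 pop 2: in={0,1,2} → {0,1,2} (was {}); enqueue [0,1]
  #4 pop 0: in={0,1,2} → {0,1,2} (was {}); enqueue [2]
  #5 pop 1: in={0,1,2} → {0,1,2} (no change)
  #6 pop 2: in={0,1,2} → {0,1,2} (no change)

Fixpoint:
  val[0] = {0,1,2}
  val[1] = {0,1,2}
  val[2] = {0,1,2}

6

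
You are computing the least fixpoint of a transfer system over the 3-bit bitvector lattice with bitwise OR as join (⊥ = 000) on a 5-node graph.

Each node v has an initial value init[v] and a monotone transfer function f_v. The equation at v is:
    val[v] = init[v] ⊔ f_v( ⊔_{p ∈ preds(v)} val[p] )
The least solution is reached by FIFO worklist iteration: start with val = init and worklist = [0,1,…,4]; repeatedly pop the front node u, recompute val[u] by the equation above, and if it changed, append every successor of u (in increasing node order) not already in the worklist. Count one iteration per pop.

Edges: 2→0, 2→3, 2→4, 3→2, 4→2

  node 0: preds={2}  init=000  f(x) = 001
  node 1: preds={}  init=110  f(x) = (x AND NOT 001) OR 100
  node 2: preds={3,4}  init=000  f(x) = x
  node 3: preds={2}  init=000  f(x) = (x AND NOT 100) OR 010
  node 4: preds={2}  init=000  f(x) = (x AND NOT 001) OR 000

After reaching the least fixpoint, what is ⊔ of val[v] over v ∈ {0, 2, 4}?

011

Trace (10 dequeues):
  [1] u=0 | in 000 | out 001 | prev 000 | push {}
  [2] u=1 | in 000 | out 110 | ==
  [3] u=2 | in 000 | out 000 | ==
  [4] u=3 | in 000 | out 010 | prev 000 | push {2}
  [5] u=4 | in 000 | out 000 | ==
  [6] u=2 | in 010 | out 010 | prev 000 | push {0,3,4}
  [7] u=0 | in 010 | out 001 | ==
  [8] u=3 | in 010 | out 010 | ==
  [9] u=4 | in 010 | out 010 | prev 000 | push {2}
  [10] u=2 | in 010 | out 010 | ==

Converged values:
  [0] 001
  [1] 110
  [2] 010
  [3] 010
  [4] 010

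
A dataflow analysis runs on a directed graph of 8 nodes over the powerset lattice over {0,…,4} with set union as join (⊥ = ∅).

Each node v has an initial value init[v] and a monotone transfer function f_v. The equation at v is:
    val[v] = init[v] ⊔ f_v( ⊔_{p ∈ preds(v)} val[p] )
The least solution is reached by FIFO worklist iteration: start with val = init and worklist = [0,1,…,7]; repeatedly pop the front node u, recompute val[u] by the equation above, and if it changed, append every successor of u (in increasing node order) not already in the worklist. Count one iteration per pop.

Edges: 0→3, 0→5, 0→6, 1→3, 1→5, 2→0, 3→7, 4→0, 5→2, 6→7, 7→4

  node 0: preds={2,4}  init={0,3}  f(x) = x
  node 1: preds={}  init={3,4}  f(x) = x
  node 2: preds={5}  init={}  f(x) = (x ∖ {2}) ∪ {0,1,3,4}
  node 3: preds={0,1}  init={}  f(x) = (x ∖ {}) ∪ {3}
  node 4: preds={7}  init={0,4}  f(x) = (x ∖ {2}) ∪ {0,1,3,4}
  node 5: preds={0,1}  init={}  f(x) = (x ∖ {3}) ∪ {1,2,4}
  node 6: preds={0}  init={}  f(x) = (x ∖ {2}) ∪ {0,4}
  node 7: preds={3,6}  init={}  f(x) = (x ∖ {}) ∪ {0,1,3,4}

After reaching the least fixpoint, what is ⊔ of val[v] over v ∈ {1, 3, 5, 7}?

{0,1,2,3,4}

Worklist (15 pops):
  #1 pop 0: in={0,4} → {0,3,4} (was {0,3}); enqueue []
  #2 pop 1: in={} → {3,4} (no change)
  #3 pop 2: in={} → {0,1,3,4} (was {}); enqueue [0]
  #4 pop 3: in={0,3,4} → {0,3,4} (was {}); enqueue []
  #5 pop 4: in={} → {0,1,3,4} (was {0,4}); enqueue []
  #6 pop 5: in={0,3,4} → {0,1,2,4} (was {}); enqueue [2]
  #7 pop 6: in={0,3,4} → {0,3,4} (was {}); enqueue []
  #8 pop 7: in={0,3,4} → {0,1,3,4} (was {}); enqueue [4]
  #9 pop 0: in={0,1,3,4} → {0,1,3,4} (was {0,3,4}); enqueue [3,5,6]
  #10 pop 2: in={0,1,2,4} → {0,1,3,4} (no change)
  #11 pop 4: in={0,1,3,4} → {0,1,3,4} (no change)
  #12 pop 3: in={0,1,3,4} → {0,1,3,4} (was {0,3,4}); enqueue [7]
  #13 pop 5: in={0,1,3,4} → {0,1,2,4} (no change)
  #14 pop 6: in={0,1,3,4} → {0,1,3,4} (was {0,3,4}); enqueue []
  #15 pop 7: in={0,1,3,4} → {0,1,3,4} (no change)

Fixpoint:
  val[0] = {0,1,3,4}
  val[1] = {3,4}
  val[2] = {0,1,3,4}
  val[3] = {0,1,3,4}
  val[4] = {0,1,3,4}
  val[5] = {0,1,2,4}
  val[6] = {0,1,3,4}
  val[7] = {0,1,3,4}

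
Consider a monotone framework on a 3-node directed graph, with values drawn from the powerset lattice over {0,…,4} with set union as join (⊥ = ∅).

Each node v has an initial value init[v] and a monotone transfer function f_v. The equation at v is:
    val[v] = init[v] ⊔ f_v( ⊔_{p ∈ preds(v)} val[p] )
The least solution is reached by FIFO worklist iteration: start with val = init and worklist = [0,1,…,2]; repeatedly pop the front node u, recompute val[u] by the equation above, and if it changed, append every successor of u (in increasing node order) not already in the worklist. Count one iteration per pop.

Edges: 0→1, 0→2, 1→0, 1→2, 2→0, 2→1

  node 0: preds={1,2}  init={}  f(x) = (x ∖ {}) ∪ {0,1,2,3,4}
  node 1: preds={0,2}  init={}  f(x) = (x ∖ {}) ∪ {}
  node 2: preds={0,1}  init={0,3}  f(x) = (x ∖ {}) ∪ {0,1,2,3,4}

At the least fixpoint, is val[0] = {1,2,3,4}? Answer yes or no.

no

Worklist (5 pops):
  #1 pop 0: in={0,3} → {0,1,2,3,4} (was {}); enqueue []
  #2 pop 1: in={0,1,2,3,4} → {0,1,2,3,4} (was {}); enqueue [0]
  #3 pop 2: in={0,1,2,3,4} → {0,1,2,3,4} (was {0,3}); enqueue [1]
  #4 pop 0: in={0,1,2,3,4} → {0,1,2,3,4} (no change)
  #5 pop 1: in={0,1,2,3,4} → {0,1,2,3,4} (no change)

Fixpoint:
  val[0] = {0,1,2,3,4}
  val[1] = {0,1,2,3,4}
  val[2] = {0,1,2,3,4}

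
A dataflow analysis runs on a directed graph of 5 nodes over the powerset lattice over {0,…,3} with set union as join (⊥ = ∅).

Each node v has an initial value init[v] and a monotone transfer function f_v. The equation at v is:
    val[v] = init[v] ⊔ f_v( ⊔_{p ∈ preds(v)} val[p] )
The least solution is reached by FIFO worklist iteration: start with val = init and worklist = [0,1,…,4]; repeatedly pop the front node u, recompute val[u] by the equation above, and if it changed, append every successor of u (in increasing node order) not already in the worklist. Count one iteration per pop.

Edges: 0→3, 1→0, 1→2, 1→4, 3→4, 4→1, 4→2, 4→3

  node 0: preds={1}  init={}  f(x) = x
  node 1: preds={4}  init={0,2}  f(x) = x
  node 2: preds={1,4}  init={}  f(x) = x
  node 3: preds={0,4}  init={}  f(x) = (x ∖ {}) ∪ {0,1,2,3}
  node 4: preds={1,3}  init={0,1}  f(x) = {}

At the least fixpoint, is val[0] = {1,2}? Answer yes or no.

no

Worklist (7 pops):
  #1 pop 0: in={0,2} → {0,2} (was {}); enqueue []
  #2 pop 1: in={0,1} → {0,1,2} (was {0,2}); enqueue [0]
  #3 pop 2: in={0,1,2} → {0,1,2} (was {}); enqueue []
  #4 pop 3: in={0,1,2} → {0,1,2,3} (was {}); enqueue []
  #5 pop 4: in={0,1,2,3} → {0,1} (no change)
  #6 pop 0: in={0,1,2} → {0,1,2} (was {0,2}); enqueue [3]
  #7 pop 3: in={0,1,2} → {0,1,2,3} (no change)

Fixpoint:
  val[0] = {0,1,2}
  val[1] = {0,1,2}
  val[2] = {0,1,2}
  val[3] = {0,1,2,3}
  val[4] = {0,1}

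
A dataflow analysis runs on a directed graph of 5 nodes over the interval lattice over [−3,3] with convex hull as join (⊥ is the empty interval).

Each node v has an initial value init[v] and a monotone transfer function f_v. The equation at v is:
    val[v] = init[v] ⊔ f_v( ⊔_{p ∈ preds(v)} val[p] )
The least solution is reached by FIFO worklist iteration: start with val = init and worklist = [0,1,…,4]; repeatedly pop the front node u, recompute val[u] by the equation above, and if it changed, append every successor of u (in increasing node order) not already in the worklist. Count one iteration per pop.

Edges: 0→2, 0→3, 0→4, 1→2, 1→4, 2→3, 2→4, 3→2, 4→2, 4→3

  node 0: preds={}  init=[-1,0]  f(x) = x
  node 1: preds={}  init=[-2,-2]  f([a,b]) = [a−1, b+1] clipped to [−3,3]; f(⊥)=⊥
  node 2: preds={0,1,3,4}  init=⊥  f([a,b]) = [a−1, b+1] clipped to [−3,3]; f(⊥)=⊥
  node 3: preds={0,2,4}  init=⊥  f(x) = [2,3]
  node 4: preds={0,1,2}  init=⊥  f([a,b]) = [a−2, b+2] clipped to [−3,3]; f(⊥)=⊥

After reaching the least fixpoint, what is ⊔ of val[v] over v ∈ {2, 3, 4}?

Worklist (8 pops):
  #1 pop 0: in=⊥ → [-1,0] (no change)
  #2 pop 1: in=⊥ → [-2,-2] (no change)
  #3 pop 2: in=[-2,0] → [-3,1] (was ⊥); enqueue []
  #4 pop 3: in=[-3,1] → [2,3] (was ⊥); enqueue [2]
  #5 pop 4: in=[-3,1] → [-3,3] (was ⊥); enqueue [3]
  #6 pop 2: in=[-3,3] → [-3,3] (was [-3,1]); enqueue [4]
  #7 pop 3: in=[-3,3] → [2,3] (no change)
  #8 pop 4: in=[-3,3] → [-3,3] (no change)

Fixpoint:
  val[0] = [-1,0]
  val[1] = [-2,-2]
  val[2] = [-3,3]
  val[3] = [2,3]
  val[4] = [-3,3]

[-3,3]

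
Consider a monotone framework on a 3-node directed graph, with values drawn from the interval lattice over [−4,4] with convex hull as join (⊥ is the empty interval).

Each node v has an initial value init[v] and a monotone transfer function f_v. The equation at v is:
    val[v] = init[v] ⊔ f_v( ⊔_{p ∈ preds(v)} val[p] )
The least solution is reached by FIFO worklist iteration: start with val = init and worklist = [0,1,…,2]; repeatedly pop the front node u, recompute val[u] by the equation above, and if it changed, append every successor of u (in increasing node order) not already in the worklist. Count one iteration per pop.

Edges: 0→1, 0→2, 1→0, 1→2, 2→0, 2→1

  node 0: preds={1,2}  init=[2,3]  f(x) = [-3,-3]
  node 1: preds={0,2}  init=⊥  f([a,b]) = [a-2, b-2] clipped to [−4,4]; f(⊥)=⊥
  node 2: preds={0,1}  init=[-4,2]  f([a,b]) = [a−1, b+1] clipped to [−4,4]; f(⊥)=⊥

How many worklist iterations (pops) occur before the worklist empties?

7

Iteration log — 7 steps:
  step 1. node 0  ⊔preds=[-4,2]  new=[-3,3]  old=[2,3]  +wl: 
  step 2. node 1  ⊔preds=[-4,3]  new=[-4,1]  old=⊥  +wl: 0
  step 3. node 2  ⊔preds=[-4,3]  new=[-4,4]  old=[-4,2]  +wl: 1
  step 4. node 0  ⊔preds=[-4,4]  new=[-3,3]  stable
  step 5. node 1  ⊔preds=[-4,4]  new=[-4,2]  old=[-4,1]  +wl: 0,2
  step 6. node 0  ⊔preds=[-4,4]  new=[-3,3]  stable
  step 7. node 2  ⊔preds=[-4,3]  new=[-4,4]  stable

Least fixpoint reached:
  node 0: [-3,3]
  node 1: [-4,2]
  node 2: [-4,4]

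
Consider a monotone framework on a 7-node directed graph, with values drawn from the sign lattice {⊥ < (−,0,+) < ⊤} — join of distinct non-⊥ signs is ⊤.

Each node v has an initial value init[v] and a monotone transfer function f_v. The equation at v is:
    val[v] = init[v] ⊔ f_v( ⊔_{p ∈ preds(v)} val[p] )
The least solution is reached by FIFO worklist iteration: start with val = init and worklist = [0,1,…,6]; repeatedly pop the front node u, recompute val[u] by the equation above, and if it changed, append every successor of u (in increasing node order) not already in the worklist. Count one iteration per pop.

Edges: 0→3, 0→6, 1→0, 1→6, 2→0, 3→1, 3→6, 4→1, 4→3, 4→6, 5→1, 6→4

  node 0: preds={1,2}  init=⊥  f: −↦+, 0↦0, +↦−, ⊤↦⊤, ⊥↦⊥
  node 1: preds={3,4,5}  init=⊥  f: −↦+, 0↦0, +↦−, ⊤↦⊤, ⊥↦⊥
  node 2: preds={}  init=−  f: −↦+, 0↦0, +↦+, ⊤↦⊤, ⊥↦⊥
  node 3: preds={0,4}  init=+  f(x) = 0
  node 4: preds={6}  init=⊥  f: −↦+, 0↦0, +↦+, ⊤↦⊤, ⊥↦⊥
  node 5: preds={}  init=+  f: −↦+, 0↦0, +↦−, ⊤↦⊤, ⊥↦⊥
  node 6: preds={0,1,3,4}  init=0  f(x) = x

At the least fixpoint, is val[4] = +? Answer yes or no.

no

Iteration log — 15 steps:
  step 1. node 0  ⊔preds=−  new=+  old=⊥  +wl: 
  step 2. node 1  ⊔preds=+  new=−  old=⊥  +wl: 0
  step 3. node 2  ⊔preds=⊥  new=−  stable
  step 4. node 3  ⊔preds=+  new=⊤  old=+  +wl: 1
  step 5. node 4  ⊔preds=0  new=0  old=⊥  +wl: 3
  step 6. node 5  ⊔preds=⊥  new=+  stable
  step 7. node 6  ⊔preds=⊤  new=⊤  old=0  +wl: 4
  step 8. node 0  ⊔preds=−  new=+  stable
  step 9. node 1  ⊔preds=⊤  new=⊤  old=−  +wl: 0,6
  step 10. node 3  ⊔preds=⊤  new=⊤  stable
  step 11. node 4  ⊔preds=⊤  new=⊤  old=0  +wl: 1,3
  step 12. node 0  ⊔preds=⊤  new=⊤  old=+  +wl: 
  step 13. node 6  ⊔preds=⊤  new=⊤  stable
  step 14. node 1  ⊔preds=⊤  new=⊤  stable
  step 15. node 3  ⊔preds=⊤  new=⊤  stable

Least fixpoint reached:
  node 0: ⊤
  node 1: ⊤
  node 2: −
  node 3: ⊤
  node 4: ⊤
  node 5: +
  node 6: ⊤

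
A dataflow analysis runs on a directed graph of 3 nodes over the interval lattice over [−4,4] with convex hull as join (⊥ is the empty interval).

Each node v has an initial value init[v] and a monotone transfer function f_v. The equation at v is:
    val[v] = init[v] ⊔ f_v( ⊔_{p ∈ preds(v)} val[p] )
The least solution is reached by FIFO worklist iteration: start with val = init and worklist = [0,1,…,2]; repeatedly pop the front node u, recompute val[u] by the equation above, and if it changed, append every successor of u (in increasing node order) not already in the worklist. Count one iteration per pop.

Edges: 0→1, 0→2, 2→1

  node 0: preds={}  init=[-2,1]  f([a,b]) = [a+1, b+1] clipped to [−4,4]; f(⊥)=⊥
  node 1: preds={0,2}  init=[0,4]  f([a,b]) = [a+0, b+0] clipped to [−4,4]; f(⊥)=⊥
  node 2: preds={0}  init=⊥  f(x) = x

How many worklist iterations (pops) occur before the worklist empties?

4

Iteration log — 4 steps:
  step 1. node 0  ⊔preds=⊥  new=[-2,1]  stable
  step 2. node 1  ⊔preds=[-2,1]  new=[-2,4]  old=[0,4]  +wl: 
  step 3. node 2  ⊔preds=[-2,1]  new=[-2,1]  old=⊥  +wl: 1
  step 4. node 1  ⊔preds=[-2,1]  new=[-2,4]  stable

Least fixpoint reached:
  node 0: [-2,1]
  node 1: [-2,4]
  node 2: [-2,1]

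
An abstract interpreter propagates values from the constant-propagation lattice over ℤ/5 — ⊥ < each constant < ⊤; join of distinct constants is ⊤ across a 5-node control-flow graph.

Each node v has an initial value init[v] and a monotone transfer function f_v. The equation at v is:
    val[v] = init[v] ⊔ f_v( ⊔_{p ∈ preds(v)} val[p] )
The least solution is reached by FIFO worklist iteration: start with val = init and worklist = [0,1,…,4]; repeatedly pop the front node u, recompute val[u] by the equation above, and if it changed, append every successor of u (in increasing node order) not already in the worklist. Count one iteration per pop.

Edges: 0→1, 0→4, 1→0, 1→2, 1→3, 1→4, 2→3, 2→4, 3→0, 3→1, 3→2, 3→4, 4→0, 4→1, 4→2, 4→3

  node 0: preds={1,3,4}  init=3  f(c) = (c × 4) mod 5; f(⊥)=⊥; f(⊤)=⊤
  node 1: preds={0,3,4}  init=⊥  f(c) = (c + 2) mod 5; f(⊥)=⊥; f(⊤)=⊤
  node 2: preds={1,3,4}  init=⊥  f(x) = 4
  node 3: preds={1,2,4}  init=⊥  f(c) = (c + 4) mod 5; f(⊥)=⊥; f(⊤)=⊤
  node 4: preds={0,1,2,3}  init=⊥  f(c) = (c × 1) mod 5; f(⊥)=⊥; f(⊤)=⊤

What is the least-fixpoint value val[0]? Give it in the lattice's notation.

Worklist (11 pops):
  #1 pop 0: in=⊥ → 3 (no change)
  #2 pop 1: in=3 → 0 (was ⊥); enqueue [0]
  #3 pop 2: in=0 → 4 (was ⊥); enqueue []
  #4 pop 3: in=⊤ → ⊤ (was ⊥); enqueue [1,2]
  #5 pop 4: in=⊤ → ⊤ (was ⊥); enqueue [3]
  #6 pop 0: in=⊤ → ⊤ (was 3); enqueue [4]
  #7 pop 1: in=⊤ → ⊤ (was 0); enqueue [0]
  #8 pop 2: in=⊤ → 4 (no change)
  #9 pop 3: in=⊤ → ⊤ (no change)
  #10 pop 4: in=⊤ → ⊤ (no change)
  #11 pop 0: in=⊤ → ⊤ (no change)

Fixpoint:
  val[0] = ⊤
  val[1] = ⊤
  val[2] = 4
  val[3] = ⊤
  val[4] = ⊤

⊤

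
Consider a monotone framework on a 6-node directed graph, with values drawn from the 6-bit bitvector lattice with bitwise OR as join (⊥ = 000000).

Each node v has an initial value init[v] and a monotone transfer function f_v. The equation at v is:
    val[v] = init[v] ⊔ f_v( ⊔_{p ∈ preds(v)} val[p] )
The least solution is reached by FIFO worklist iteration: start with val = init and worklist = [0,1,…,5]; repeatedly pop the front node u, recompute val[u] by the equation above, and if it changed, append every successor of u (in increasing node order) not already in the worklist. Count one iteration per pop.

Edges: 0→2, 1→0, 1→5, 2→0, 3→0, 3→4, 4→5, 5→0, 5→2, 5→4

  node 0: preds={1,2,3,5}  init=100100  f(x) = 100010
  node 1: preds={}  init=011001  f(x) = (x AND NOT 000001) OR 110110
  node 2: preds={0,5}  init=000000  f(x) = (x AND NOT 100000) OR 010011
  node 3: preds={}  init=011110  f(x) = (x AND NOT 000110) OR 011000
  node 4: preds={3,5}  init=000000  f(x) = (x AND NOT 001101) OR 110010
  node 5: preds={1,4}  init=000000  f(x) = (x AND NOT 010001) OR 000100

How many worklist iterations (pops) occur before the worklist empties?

Iteration log — 10 steps:
  step 1. node 0  ⊔preds=011111  new=100110  old=100100  +wl: 
  step 2. node 1  ⊔preds=000000  new=111111  old=011001  +wl: 0
  step 3. node 2  ⊔preds=100110  new=010111  old=000000  +wl: 
  step 4. node 3  ⊔preds=000000  new=011110  stable
  step 5. node 4  ⊔preds=011110  new=110010  old=000000  +wl: 
  step 6. node 5  ⊔preds=111111  new=101110  old=000000  +wl: 2,4
  step 7. node 0  ⊔preds=111111  new=100110  stable
  step 8. node 2  ⊔preds=101110  new=011111  old=010111  +wl: 0
  step 9. node 4  ⊔preds=111110  new=110010  stable
  step 10. node 0  ⊔preds=111111  new=100110  stable

Least fixpoint reached:
  node 0: 100110
  node 1: 111111
  node 2: 011111
  node 3: 011110
  node 4: 110010
  node 5: 101110

10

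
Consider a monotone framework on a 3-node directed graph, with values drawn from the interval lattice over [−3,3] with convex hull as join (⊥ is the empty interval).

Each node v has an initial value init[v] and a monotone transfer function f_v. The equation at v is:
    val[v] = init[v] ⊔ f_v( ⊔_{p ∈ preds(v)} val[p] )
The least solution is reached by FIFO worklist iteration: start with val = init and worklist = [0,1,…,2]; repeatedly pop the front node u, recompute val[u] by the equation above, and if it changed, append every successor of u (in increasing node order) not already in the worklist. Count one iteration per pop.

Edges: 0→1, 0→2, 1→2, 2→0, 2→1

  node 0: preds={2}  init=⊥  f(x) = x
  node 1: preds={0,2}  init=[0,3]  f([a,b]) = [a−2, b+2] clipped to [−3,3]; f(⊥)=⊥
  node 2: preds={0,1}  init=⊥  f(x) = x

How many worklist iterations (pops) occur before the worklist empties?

12

Iteration log — 12 steps:
  step 1. node 0  ⊔preds=⊥  new=⊥  stable
  step 2. node 1  ⊔preds=⊥  new=[0,3]  stable
  step 3. node 2  ⊔preds=[0,3]  new=[0,3]  old=⊥  +wl: 0,1
  step 4. node 0  ⊔preds=[0,3]  new=[0,3]  old=⊥  +wl: 2
  step 5. node 1  ⊔preds=[0,3]  new=[-2,3]  old=[0,3]  +wl: 
  step 6. node 2  ⊔preds=[-2,3]  new=[-2,3]  old=[0,3]  +wl: 0,1
  step 7. node 0  ⊔preds=[-2,3]  new=[-2,3]  old=[0,3]  +wl: 2
  step 8. node 1  ⊔preds=[-2,3]  new=[-3,3]  old=[-2,3]  +wl: 
  step 9. node 2  ⊔preds=[-3,3]  new=[-3,3]  old=[-2,3]  +wl: 0,1
  step 10. node 0  ⊔preds=[-3,3]  new=[-3,3]  old=[-2,3]  +wl: 2
  step 11. node 1  ⊔preds=[-3,3]  new=[-3,3]  stable
  step 12. node 2  ⊔preds=[-3,3]  new=[-3,3]  stable

Least fixpoint reached:
  node 0: [-3,3]
  node 1: [-3,3]
  node 2: [-3,3]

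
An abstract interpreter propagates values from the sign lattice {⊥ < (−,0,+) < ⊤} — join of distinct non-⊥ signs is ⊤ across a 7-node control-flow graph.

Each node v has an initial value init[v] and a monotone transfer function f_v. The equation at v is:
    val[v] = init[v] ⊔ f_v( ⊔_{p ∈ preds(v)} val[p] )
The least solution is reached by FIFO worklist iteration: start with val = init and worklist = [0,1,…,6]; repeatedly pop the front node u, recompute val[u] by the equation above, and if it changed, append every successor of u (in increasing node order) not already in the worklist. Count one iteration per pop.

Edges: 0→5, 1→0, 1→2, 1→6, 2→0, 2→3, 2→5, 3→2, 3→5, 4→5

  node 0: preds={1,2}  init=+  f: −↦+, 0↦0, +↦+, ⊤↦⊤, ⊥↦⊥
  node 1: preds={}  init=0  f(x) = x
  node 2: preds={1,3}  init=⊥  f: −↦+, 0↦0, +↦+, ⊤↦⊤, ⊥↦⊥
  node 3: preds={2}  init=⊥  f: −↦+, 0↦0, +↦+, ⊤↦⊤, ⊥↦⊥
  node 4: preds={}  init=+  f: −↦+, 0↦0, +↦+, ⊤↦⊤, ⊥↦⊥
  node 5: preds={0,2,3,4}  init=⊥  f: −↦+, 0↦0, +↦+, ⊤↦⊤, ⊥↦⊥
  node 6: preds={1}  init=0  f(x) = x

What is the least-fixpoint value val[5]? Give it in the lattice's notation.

Worklist (9 pops):
  #1 pop 0: in=0 → ⊤ (was +); enqueue []
  #2 pop 1: in=⊥ → 0 (no change)
  #3 pop 2: in=0 → 0 (was ⊥); enqueue [0]
  #4 pop 3: in=0 → 0 (was ⊥); enqueue [2]
  #5 pop 4: in=⊥ → + (no change)
  #6 pop 5: in=⊤ → ⊤ (was ⊥); enqueue []
  #7 pop 6: in=0 → 0 (no change)
  #8 pop 0: in=0 → ⊤ (no change)
  #9 pop 2: in=0 → 0 (no change)

Fixpoint:
  val[0] = ⊤
  val[1] = 0
  val[2] = 0
  val[3] = 0
  val[4] = +
  val[5] = ⊤
  val[6] = 0

⊤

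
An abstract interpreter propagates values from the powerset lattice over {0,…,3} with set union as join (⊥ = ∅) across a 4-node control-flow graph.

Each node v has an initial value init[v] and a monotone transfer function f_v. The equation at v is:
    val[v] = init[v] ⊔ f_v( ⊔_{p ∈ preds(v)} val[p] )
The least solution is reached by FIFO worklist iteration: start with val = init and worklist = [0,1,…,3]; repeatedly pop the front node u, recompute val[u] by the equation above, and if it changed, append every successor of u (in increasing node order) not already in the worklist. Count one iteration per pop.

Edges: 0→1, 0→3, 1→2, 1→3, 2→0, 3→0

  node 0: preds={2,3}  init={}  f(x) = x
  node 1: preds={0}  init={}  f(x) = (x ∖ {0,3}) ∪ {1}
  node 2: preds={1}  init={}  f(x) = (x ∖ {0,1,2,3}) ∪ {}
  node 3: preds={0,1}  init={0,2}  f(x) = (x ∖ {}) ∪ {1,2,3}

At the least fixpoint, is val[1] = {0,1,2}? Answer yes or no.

no

Iteration log — 7 steps:
  step 1. node 0  ⊔preds={0,2}  new={0,2}  old={}  +wl: 
  step 2. node 1  ⊔preds={0,2}  new={1,2}  old={}  +wl: 
  step 3. node 2  ⊔preds={1,2}  new={}  stable
  step 4. node 3  ⊔preds={0,1,2}  new={0,1,2,3}  old={0,2}  +wl: 0
  step 5. node 0  ⊔preds={0,1,2,3}  new={0,1,2,3}  old={0,2}  +wl: 1,3
  step 6. node 1  ⊔preds={0,1,2,3}  new={1,2}  stable
  step 7. node 3  ⊔preds={0,1,2,3}  new={0,1,2,3}  stable

Least fixpoint reached:
  node 0: {0,1,2,3}
  node 1: {1,2}
  node 2: {}
  node 3: {0,1,2,3}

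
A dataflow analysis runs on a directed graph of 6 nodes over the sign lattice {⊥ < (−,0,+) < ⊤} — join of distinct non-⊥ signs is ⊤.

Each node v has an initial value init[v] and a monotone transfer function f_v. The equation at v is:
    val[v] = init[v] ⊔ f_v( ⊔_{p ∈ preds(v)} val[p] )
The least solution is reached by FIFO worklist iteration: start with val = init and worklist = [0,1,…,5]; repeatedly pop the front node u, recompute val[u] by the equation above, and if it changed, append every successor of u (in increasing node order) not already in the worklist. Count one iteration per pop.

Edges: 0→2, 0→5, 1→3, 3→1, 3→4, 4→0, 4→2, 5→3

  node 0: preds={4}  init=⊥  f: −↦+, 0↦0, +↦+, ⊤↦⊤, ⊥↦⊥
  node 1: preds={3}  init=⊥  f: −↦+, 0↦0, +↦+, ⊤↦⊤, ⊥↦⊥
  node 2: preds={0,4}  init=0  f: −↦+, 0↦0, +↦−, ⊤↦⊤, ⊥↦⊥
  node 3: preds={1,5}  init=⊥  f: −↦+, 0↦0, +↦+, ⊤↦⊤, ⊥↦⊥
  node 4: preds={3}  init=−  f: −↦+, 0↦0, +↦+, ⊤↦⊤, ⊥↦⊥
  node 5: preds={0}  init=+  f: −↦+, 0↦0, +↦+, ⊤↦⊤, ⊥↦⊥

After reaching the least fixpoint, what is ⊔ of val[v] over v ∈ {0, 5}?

⊤

Trace (15 dequeues):
  [1] u=0 | in − | out + | prev ⊥ | push {}
  [2] u=1 | in ⊥ | out ⊥ | ==
  [3] u=2 | in ⊤ | out ⊤ | prev 0 | push {}
  [4] u=3 | in + | out + | prev ⊥ | push {1}
  [5] u=4 | in + | out ⊤ | prev − | push {0,2}
  [6] u=5 | in + | out + | ==
  [7] u=1 | in + | out + | prev ⊥ | push {3}
  [8] u=0 | in ⊤ | out ⊤ | prev + | push {5}
  [9] u=2 | in ⊤ | out ⊤ | ==
  [10] u=3 | in + | out + | ==
  [11] u=5 | in ⊤ | out ⊤ | prev + | push {3}
  [12] u=3 | in ⊤ | out ⊤ | prev + | push {1,4}
  [13] u=1 | in ⊤ | out ⊤ | prev + | push {3}
  [14] u=4 | in ⊤ | out ⊤ | ==
  [15] u=3 | in ⊤ | out ⊤ | ==

Converged values:
  [0] ⊤
  [1] ⊤
  [2] ⊤
  [3] ⊤
  [4] ⊤
  [5] ⊤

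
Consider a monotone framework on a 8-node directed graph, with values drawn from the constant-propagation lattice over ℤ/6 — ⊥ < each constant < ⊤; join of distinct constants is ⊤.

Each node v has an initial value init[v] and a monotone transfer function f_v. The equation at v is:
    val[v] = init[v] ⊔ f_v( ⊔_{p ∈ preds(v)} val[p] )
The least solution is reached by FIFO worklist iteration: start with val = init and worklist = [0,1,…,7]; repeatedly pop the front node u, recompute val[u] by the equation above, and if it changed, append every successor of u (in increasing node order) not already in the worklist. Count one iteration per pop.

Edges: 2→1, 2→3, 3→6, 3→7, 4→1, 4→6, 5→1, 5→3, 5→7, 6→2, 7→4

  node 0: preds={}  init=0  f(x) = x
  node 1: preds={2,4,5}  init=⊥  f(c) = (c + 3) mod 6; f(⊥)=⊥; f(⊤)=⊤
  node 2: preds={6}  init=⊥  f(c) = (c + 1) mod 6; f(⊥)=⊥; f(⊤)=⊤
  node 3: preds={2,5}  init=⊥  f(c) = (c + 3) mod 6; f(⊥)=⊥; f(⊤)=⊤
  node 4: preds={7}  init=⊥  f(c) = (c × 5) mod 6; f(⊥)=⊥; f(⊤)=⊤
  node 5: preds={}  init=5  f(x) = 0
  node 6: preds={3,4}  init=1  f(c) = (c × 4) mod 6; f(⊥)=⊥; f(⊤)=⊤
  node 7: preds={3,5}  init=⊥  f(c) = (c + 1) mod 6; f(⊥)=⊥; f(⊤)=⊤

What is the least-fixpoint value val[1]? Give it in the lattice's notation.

⊤

Worklist (15 pops):
  #1 pop 0: in=⊥ → 0 (no change)
  #2 pop 1: in=5 → 2 (was ⊥); enqueue []
  #3 pop 2: in=1 → 2 (was ⊥); enqueue [1]
  #4 pop 3: in=⊤ → ⊤ (was ⊥); enqueue []
  #5 pop 4: in=⊥ → ⊥ (no change)
  #6 pop 5: in=⊥ → ⊤ (was 5); enqueue [3]
  #7 pop 6: in=⊤ → ⊤ (was 1); enqueue [2]
  #8 pop 7: in=⊤ → ⊤ (was ⊥); enqueue [4]
  #9 pop 1: in=⊤ → ⊤ (was 2); enqueue []
  #10 pop 3: in=⊤ → ⊤ (no change)
  #11 pop 2: in=⊤ → ⊤ (was 2); enqueue [1,3]
  #12 pop 4: in=⊤ → ⊤ (was ⊥); enqueue [6]
  #13 pop 1: in=⊤ → ⊤ (no change)
  #14 pop 3: in=⊤ → ⊤ (no change)
  #15 pop 6: in=⊤ → ⊤ (no change)

Fixpoint:
  val[0] = 0
  val[1] = ⊤
  val[2] = ⊤
  val[3] = ⊤
  val[4] = ⊤
  val[5] = ⊤
  val[6] = ⊤
  val[7] = ⊤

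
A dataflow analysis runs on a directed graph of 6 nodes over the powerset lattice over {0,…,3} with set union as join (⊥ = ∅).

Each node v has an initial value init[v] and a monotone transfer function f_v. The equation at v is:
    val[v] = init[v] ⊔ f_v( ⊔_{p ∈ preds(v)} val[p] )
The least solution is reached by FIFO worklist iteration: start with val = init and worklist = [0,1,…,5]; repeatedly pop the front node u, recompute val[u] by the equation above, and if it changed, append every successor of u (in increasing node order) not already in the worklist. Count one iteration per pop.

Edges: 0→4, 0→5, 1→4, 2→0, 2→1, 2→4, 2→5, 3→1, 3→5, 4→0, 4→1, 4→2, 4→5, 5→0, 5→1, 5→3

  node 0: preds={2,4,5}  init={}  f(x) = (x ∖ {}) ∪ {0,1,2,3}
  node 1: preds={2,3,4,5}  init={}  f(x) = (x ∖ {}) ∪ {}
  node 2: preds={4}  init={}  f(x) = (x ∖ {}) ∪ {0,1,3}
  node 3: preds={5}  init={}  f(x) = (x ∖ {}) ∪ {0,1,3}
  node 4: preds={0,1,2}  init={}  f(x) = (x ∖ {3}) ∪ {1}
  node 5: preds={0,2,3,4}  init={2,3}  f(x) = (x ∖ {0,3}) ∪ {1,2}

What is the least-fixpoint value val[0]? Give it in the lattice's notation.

{0,1,2,3}

Trace (14 dequeues):
  [1] u=0 | in {2,3} | out {0,1,2,3} | prev {} | push {}
  [2] u=1 | in {2,3} | out {2,3} | prev {} | push {}
  [3] u=2 | in {} | out {0,1,3} | prev {} | push {0,1}
  [4] u=3 | in {2,3} | out {0,1,2,3} | prev {} | push {}
  [5] u=4 | in {0,1,2,3} | out {0,1,2} | prev {} | push {2}
  [6] u=5 | in {0,1,2,3} | out {1,2,3} | prev {2,3} | push {3}
  [7] u=0 | in {0,1,2,3} | out {0,1,2,3} | ==
  [8] u=1 | in {0,1,2,3} | out {0,1,2,3} | prev {2,3} | push {4}
  [9] u=2 | in {0,1,2} | out {0,1,2,3} | prev {0,1,3} | push {0,1,5}
  [10] u=3 | in {1,2,3} | out {0,1,2,3} | ==
  [11] u=4 | in {0,1,2,3} | out {0,1,2} | ==
  [12] u=0 | in {0,1,2,3} | out {0,1,2,3} | ==
  [13] u=1 | in {0,1,2,3} | out {0,1,2,3} | ==
  [14] u=5 | in {0,1,2,3} | out {1,2,3} | ==

Converged values:
  [0] {0,1,2,3}
  [1] {0,1,2,3}
  [2] {0,1,2,3}
  [3] {0,1,2,3}
  [4] {0,1,2}
  [5] {1,2,3}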